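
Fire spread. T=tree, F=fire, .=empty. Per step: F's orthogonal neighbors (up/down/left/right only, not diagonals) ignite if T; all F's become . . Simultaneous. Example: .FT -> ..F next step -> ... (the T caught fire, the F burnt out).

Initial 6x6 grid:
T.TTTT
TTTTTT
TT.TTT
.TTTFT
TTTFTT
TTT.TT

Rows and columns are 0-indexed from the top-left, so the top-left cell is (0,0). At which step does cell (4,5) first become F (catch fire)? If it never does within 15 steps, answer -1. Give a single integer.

Step 1: cell (4,5)='T' (+5 fires, +2 burnt)
Step 2: cell (4,5)='F' (+8 fires, +5 burnt)
  -> target ignites at step 2
Step 3: cell (4,5)='.' (+7 fires, +8 burnt)
Step 4: cell (4,5)='.' (+5 fires, +7 burnt)
Step 5: cell (4,5)='.' (+3 fires, +5 burnt)
Step 6: cell (4,5)='.' (+1 fires, +3 burnt)
Step 7: cell (4,5)='.' (+1 fires, +1 burnt)
Step 8: cell (4,5)='.' (+0 fires, +1 burnt)
  fire out at step 8

2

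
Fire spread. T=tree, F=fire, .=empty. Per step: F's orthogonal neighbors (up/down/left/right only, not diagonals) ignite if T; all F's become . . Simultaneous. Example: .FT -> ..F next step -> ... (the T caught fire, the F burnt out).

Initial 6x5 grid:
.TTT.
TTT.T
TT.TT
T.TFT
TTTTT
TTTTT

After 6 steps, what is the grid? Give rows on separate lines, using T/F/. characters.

Step 1: 4 trees catch fire, 1 burn out
  .TTT.
  TTT.T
  TT.FT
  T.F.F
  TTTFT
  TTTTT
Step 2: 4 trees catch fire, 4 burn out
  .TTT.
  TTT.T
  TT..F
  T....
  TTF.F
  TTTFT
Step 3: 4 trees catch fire, 4 burn out
  .TTT.
  TTT.F
  TT...
  T....
  TF...
  TTF.F
Step 4: 2 trees catch fire, 4 burn out
  .TTT.
  TTT..
  TT...
  T....
  F....
  TF...
Step 5: 2 trees catch fire, 2 burn out
  .TTT.
  TTT..
  TT...
  F....
  .....
  F....
Step 6: 1 trees catch fire, 2 burn out
  .TTT.
  TTT..
  FT...
  .....
  .....
  .....

.TTT.
TTT..
FT...
.....
.....
.....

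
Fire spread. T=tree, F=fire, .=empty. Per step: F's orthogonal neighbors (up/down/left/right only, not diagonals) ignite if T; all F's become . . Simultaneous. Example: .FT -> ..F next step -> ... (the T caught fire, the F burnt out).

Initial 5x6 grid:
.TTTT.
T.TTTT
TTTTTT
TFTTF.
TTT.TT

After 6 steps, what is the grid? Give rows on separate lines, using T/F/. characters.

Step 1: 7 trees catch fire, 2 burn out
  .TTTT.
  T.TTTT
  TFTTFT
  F.FF..
  TFT.FT
Step 2: 8 trees catch fire, 7 burn out
  .TTTT.
  T.TTFT
  F.FF.F
  ......
  F.F..F
Step 3: 5 trees catch fire, 8 burn out
  .TTTF.
  F.FF.F
  ......
  ......
  ......
Step 4: 2 trees catch fire, 5 burn out
  .TFF..
  ......
  ......
  ......
  ......
Step 5: 1 trees catch fire, 2 burn out
  .F....
  ......
  ......
  ......
  ......
Step 6: 0 trees catch fire, 1 burn out
  ......
  ......
  ......
  ......
  ......

......
......
......
......
......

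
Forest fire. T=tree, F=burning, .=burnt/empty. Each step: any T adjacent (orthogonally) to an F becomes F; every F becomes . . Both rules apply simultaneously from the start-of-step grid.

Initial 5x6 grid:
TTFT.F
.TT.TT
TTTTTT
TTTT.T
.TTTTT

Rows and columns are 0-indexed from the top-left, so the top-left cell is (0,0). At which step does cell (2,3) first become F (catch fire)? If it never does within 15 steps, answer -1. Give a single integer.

Step 1: cell (2,3)='T' (+4 fires, +2 burnt)
Step 2: cell (2,3)='T' (+5 fires, +4 burnt)
Step 3: cell (2,3)='F' (+5 fires, +5 burnt)
  -> target ignites at step 3
Step 4: cell (2,3)='.' (+5 fires, +5 burnt)
Step 5: cell (2,3)='.' (+4 fires, +5 burnt)
Step 6: cell (2,3)='.' (+0 fires, +4 burnt)
  fire out at step 6

3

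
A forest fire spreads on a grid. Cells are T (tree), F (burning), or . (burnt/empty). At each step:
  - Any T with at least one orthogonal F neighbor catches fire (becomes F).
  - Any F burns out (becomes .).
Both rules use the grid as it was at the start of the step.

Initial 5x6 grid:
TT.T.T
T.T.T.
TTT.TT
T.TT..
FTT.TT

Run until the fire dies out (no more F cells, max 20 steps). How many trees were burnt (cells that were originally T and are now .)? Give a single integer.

Step 1: +2 fires, +1 burnt (F count now 2)
Step 2: +2 fires, +2 burnt (F count now 2)
Step 3: +3 fires, +2 burnt (F count now 3)
Step 4: +3 fires, +3 burnt (F count now 3)
Step 5: +2 fires, +3 burnt (F count now 2)
Step 6: +0 fires, +2 burnt (F count now 0)
Fire out after step 6
Initially T: 19, now '.': 23
Total burnt (originally-T cells now '.'): 12

Answer: 12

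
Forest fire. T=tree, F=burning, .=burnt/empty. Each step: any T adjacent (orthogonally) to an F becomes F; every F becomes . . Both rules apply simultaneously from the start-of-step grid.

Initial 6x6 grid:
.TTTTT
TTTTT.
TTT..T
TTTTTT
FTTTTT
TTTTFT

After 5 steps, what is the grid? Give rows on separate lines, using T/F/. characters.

Step 1: 6 trees catch fire, 2 burn out
  .TTTTT
  TTTTT.
  TTT..T
  FTTTTT
  .FTTFT
  FTTF.F
Step 2: 8 trees catch fire, 6 burn out
  .TTTTT
  TTTTT.
  FTT..T
  .FTTFT
  ..FF.F
  .FF...
Step 3: 5 trees catch fire, 8 burn out
  .TTTTT
  FTTTT.
  .FT..T
  ..FF.F
  ......
  ......
Step 4: 3 trees catch fire, 5 burn out
  .TTTTT
  .FTTT.
  ..F..F
  ......
  ......
  ......
Step 5: 2 trees catch fire, 3 burn out
  .FTTTT
  ..FTT.
  ......
  ......
  ......
  ......

.FTTTT
..FTT.
......
......
......
......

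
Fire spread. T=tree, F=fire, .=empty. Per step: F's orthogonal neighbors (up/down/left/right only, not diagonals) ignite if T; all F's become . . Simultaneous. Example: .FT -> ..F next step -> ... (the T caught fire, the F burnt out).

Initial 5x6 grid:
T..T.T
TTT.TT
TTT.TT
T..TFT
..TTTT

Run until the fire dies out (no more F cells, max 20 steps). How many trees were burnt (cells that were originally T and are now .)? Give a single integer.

Answer: 11

Derivation:
Step 1: +4 fires, +1 burnt (F count now 4)
Step 2: +4 fires, +4 burnt (F count now 4)
Step 3: +2 fires, +4 burnt (F count now 2)
Step 4: +1 fires, +2 burnt (F count now 1)
Step 5: +0 fires, +1 burnt (F count now 0)
Fire out after step 5
Initially T: 20, now '.': 21
Total burnt (originally-T cells now '.'): 11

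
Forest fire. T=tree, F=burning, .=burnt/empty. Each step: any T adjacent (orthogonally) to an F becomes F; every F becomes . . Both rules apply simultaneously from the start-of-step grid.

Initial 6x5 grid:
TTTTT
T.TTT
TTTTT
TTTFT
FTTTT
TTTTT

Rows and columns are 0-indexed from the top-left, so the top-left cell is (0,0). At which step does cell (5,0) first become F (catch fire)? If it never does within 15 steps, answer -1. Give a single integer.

Step 1: cell (5,0)='F' (+7 fires, +2 burnt)
  -> target ignites at step 1
Step 2: cell (5,0)='.' (+9 fires, +7 burnt)
Step 3: cell (5,0)='.' (+7 fires, +9 burnt)
Step 4: cell (5,0)='.' (+3 fires, +7 burnt)
Step 5: cell (5,0)='.' (+1 fires, +3 burnt)
Step 6: cell (5,0)='.' (+0 fires, +1 burnt)
  fire out at step 6

1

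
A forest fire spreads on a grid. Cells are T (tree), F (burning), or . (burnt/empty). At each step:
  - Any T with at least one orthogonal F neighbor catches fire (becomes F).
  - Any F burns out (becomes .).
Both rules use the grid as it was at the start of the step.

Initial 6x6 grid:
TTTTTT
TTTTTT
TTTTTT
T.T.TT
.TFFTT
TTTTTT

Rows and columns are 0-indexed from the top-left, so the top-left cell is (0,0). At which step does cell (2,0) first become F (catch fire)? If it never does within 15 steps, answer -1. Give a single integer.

Step 1: cell (2,0)='T' (+5 fires, +2 burnt)
Step 2: cell (2,0)='T' (+5 fires, +5 burnt)
Step 3: cell (2,0)='T' (+7 fires, +5 burnt)
Step 4: cell (2,0)='F' (+6 fires, +7 burnt)
  -> target ignites at step 4
Step 5: cell (2,0)='.' (+6 fires, +6 burnt)
Step 6: cell (2,0)='.' (+2 fires, +6 burnt)
Step 7: cell (2,0)='.' (+0 fires, +2 burnt)
  fire out at step 7

4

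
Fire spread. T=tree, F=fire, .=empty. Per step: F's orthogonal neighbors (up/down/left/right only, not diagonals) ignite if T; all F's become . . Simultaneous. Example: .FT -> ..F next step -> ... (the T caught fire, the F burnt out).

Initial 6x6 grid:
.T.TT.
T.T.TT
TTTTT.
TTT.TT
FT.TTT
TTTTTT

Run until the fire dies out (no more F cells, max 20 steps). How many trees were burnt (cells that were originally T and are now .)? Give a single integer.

Step 1: +3 fires, +1 burnt (F count now 3)
Step 2: +3 fires, +3 burnt (F count now 3)
Step 3: +4 fires, +3 burnt (F count now 4)
Step 4: +2 fires, +4 burnt (F count now 2)
Step 5: +4 fires, +2 burnt (F count now 4)
Step 6: +3 fires, +4 burnt (F count now 3)
Step 7: +3 fires, +3 burnt (F count now 3)
Step 8: +3 fires, +3 burnt (F count now 3)
Step 9: +1 fires, +3 burnt (F count now 1)
Step 10: +0 fires, +1 burnt (F count now 0)
Fire out after step 10
Initially T: 27, now '.': 35
Total burnt (originally-T cells now '.'): 26

Answer: 26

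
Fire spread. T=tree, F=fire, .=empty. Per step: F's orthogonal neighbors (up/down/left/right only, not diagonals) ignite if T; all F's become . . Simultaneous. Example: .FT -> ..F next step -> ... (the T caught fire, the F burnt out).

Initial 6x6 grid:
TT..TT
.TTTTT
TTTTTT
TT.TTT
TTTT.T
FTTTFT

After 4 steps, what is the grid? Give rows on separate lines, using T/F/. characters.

Step 1: 4 trees catch fire, 2 burn out
  TT..TT
  .TTTTT
  TTTTTT
  TT.TTT
  FTTT.T
  .FTF.F
Step 2: 5 trees catch fire, 4 burn out
  TT..TT
  .TTTTT
  TTTTTT
  FT.TTT
  .FTF.F
  ..F...
Step 3: 5 trees catch fire, 5 burn out
  TT..TT
  .TTTTT
  FTTTTT
  .F.FTF
  ..F...
  ......
Step 4: 4 trees catch fire, 5 burn out
  TT..TT
  .TTTTT
  .FTFTF
  ....F.
  ......
  ......

TT..TT
.TTTTT
.FTFTF
....F.
......
......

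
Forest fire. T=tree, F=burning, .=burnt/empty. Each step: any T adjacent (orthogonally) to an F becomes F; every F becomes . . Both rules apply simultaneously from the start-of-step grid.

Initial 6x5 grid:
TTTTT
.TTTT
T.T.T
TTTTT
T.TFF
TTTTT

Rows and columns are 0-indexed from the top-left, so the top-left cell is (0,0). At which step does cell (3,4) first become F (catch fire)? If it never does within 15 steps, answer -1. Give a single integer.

Step 1: cell (3,4)='F' (+5 fires, +2 burnt)
  -> target ignites at step 1
Step 2: cell (3,4)='.' (+3 fires, +5 burnt)
Step 3: cell (3,4)='.' (+4 fires, +3 burnt)
Step 4: cell (3,4)='.' (+5 fires, +4 burnt)
Step 5: cell (3,4)='.' (+5 fires, +5 burnt)
Step 6: cell (3,4)='.' (+1 fires, +5 burnt)
Step 7: cell (3,4)='.' (+1 fires, +1 burnt)
Step 8: cell (3,4)='.' (+0 fires, +1 burnt)
  fire out at step 8

1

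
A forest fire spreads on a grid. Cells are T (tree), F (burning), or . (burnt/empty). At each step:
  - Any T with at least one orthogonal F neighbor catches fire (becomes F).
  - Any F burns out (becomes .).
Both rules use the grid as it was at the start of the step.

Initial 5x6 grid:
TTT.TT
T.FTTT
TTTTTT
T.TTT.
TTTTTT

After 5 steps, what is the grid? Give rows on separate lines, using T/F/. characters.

Step 1: 3 trees catch fire, 1 burn out
  TTF.TT
  T..FTT
  TTFTTT
  T.TTT.
  TTTTTT
Step 2: 5 trees catch fire, 3 burn out
  TF..TT
  T...FT
  TF.FTT
  T.FTT.
  TTTTTT
Step 3: 7 trees catch fire, 5 burn out
  F...FT
  T....F
  F...FT
  T..FT.
  TTFTTT
Step 4: 7 trees catch fire, 7 burn out
  .....F
  F.....
  .....F
  F...F.
  TF.FTT
Step 5: 2 trees catch fire, 7 burn out
  ......
  ......
  ......
  ......
  F...FT

......
......
......
......
F...FT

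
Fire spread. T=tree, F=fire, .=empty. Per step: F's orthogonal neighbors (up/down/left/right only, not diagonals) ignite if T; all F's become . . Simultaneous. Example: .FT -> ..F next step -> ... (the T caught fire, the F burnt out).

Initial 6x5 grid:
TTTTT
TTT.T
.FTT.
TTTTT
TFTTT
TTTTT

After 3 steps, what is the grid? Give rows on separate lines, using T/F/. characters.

Step 1: 6 trees catch fire, 2 burn out
  TTTTT
  TFT.T
  ..FT.
  TFTTT
  F.FTT
  TFTTT
Step 2: 9 trees catch fire, 6 burn out
  TFTTT
  F.F.T
  ...F.
  F.FTT
  ...FT
  F.FTT
Step 3: 5 trees catch fire, 9 burn out
  F.FTT
  ....T
  .....
  ...FT
  ....F
  ...FT

F.FTT
....T
.....
...FT
....F
...FT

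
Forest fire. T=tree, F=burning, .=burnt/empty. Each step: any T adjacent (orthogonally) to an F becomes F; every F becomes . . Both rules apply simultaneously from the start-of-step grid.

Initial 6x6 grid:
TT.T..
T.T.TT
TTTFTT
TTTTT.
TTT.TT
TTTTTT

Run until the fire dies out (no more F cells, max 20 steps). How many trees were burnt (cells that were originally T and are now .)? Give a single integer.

Answer: 27

Derivation:
Step 1: +3 fires, +1 burnt (F count now 3)
Step 2: +6 fires, +3 burnt (F count now 6)
Step 3: +5 fires, +6 burnt (F count now 5)
Step 4: +6 fires, +5 burnt (F count now 6)
Step 5: +5 fires, +6 burnt (F count now 5)
Step 6: +2 fires, +5 burnt (F count now 2)
Step 7: +0 fires, +2 burnt (F count now 0)
Fire out after step 7
Initially T: 28, now '.': 35
Total burnt (originally-T cells now '.'): 27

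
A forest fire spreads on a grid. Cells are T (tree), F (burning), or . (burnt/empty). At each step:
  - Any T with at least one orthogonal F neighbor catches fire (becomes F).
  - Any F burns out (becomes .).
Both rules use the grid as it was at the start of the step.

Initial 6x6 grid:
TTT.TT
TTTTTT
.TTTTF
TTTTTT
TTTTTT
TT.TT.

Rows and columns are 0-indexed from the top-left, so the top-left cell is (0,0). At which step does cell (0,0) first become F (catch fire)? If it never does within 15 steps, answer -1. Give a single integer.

Step 1: cell (0,0)='T' (+3 fires, +1 burnt)
Step 2: cell (0,0)='T' (+5 fires, +3 burnt)
Step 3: cell (0,0)='T' (+5 fires, +5 burnt)
Step 4: cell (0,0)='T' (+5 fires, +5 burnt)
Step 5: cell (0,0)='T' (+5 fires, +5 burnt)
Step 6: cell (0,0)='T' (+4 fires, +5 burnt)
Step 7: cell (0,0)='F' (+3 fires, +4 burnt)
  -> target ignites at step 7
Step 8: cell (0,0)='.' (+1 fires, +3 burnt)
Step 9: cell (0,0)='.' (+0 fires, +1 burnt)
  fire out at step 9

7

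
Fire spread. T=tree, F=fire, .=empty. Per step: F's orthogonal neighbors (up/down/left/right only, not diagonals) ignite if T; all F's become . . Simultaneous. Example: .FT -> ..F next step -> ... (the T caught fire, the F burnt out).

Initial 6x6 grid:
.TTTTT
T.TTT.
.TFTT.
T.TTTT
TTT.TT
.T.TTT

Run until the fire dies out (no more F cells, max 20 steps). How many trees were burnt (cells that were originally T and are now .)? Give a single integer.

Answer: 25

Derivation:
Step 1: +4 fires, +1 burnt (F count now 4)
Step 2: +5 fires, +4 burnt (F count now 5)
Step 3: +5 fires, +5 burnt (F count now 5)
Step 4: +5 fires, +5 burnt (F count now 5)
Step 5: +4 fires, +5 burnt (F count now 4)
Step 6: +2 fires, +4 burnt (F count now 2)
Step 7: +0 fires, +2 burnt (F count now 0)
Fire out after step 7
Initially T: 26, now '.': 35
Total burnt (originally-T cells now '.'): 25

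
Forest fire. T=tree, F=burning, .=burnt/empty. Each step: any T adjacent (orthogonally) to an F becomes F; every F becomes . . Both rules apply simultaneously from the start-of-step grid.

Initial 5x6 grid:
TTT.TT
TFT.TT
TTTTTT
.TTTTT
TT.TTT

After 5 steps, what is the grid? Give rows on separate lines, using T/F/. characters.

Step 1: 4 trees catch fire, 1 burn out
  TFT.TT
  F.F.TT
  TFTTTT
  .TTTTT
  TT.TTT
Step 2: 5 trees catch fire, 4 burn out
  F.F.TT
  ....TT
  F.FTTT
  .FTTTT
  TT.TTT
Step 3: 3 trees catch fire, 5 burn out
  ....TT
  ....TT
  ...FTT
  ..FTTT
  TF.TTT
Step 4: 3 trees catch fire, 3 burn out
  ....TT
  ....TT
  ....FT
  ...FTT
  F..TTT
Step 5: 4 trees catch fire, 3 burn out
  ....TT
  ....FT
  .....F
  ....FT
  ...FTT

....TT
....FT
.....F
....FT
...FTT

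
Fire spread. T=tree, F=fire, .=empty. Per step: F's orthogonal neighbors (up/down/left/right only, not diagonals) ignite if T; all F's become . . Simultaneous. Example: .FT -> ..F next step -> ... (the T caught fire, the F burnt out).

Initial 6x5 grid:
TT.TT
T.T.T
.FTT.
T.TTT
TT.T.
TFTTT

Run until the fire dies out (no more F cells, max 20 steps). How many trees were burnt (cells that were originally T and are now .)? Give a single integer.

Answer: 14

Derivation:
Step 1: +4 fires, +2 burnt (F count now 4)
Step 2: +5 fires, +4 burnt (F count now 5)
Step 3: +4 fires, +5 burnt (F count now 4)
Step 4: +1 fires, +4 burnt (F count now 1)
Step 5: +0 fires, +1 burnt (F count now 0)
Fire out after step 5
Initially T: 20, now '.': 24
Total burnt (originally-T cells now '.'): 14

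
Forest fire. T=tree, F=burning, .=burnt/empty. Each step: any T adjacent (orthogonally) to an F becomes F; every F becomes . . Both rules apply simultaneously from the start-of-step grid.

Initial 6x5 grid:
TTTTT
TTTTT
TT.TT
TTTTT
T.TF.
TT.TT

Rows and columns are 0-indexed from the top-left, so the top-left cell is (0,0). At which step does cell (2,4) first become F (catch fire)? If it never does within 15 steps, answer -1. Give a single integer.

Step 1: cell (2,4)='T' (+3 fires, +1 burnt)
Step 2: cell (2,4)='T' (+4 fires, +3 burnt)
Step 3: cell (2,4)='F' (+3 fires, +4 burnt)
  -> target ignites at step 3
Step 4: cell (2,4)='.' (+5 fires, +3 burnt)
Step 5: cell (2,4)='.' (+5 fires, +5 burnt)
Step 6: cell (2,4)='.' (+3 fires, +5 burnt)
Step 7: cell (2,4)='.' (+2 fires, +3 burnt)
Step 8: cell (2,4)='.' (+0 fires, +2 burnt)
  fire out at step 8

3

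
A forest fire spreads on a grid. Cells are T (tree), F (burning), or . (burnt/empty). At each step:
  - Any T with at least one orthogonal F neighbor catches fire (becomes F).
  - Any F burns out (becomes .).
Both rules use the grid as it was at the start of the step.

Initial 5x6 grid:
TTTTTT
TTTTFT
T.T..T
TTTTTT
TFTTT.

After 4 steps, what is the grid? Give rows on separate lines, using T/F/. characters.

Step 1: 6 trees catch fire, 2 burn out
  TTTTFT
  TTTF.F
  T.T..T
  TFTTTT
  F.FTT.
Step 2: 7 trees catch fire, 6 burn out
  TTTF.F
  TTF...
  T.T..F
  F.FTTT
  ...FT.
Step 3: 7 trees catch fire, 7 burn out
  TTF...
  TF....
  F.F...
  ...FTF
  ....F.
Step 4: 3 trees catch fire, 7 burn out
  TF....
  F.....
  ......
  ....F.
  ......

TF....
F.....
......
....F.
......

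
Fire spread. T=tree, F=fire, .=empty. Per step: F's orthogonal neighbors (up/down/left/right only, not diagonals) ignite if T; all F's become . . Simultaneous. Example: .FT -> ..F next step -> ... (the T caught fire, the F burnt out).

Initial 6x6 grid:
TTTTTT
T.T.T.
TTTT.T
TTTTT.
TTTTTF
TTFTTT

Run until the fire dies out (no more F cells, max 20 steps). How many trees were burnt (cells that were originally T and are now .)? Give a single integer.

Step 1: +5 fires, +2 burnt (F count now 5)
Step 2: +6 fires, +5 burnt (F count now 6)
Step 3: +4 fires, +6 burnt (F count now 4)
Step 4: +4 fires, +4 burnt (F count now 4)
Step 5: +2 fires, +4 burnt (F count now 2)
Step 6: +3 fires, +2 burnt (F count now 3)
Step 7: +2 fires, +3 burnt (F count now 2)
Step 8: +2 fires, +2 burnt (F count now 2)
Step 9: +0 fires, +2 burnt (F count now 0)
Fire out after step 9
Initially T: 29, now '.': 35
Total burnt (originally-T cells now '.'): 28

Answer: 28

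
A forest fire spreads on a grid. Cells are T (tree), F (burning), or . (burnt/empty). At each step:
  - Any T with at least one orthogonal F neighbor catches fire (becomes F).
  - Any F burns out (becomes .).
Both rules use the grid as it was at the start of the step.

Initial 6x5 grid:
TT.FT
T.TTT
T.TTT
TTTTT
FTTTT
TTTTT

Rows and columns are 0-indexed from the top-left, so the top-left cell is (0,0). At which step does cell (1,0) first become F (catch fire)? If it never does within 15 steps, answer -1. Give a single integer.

Step 1: cell (1,0)='T' (+5 fires, +2 burnt)
Step 2: cell (1,0)='T' (+7 fires, +5 burnt)
Step 3: cell (1,0)='F' (+7 fires, +7 burnt)
  -> target ignites at step 3
Step 4: cell (1,0)='.' (+4 fires, +7 burnt)
Step 5: cell (1,0)='.' (+2 fires, +4 burnt)
Step 6: cell (1,0)='.' (+0 fires, +2 burnt)
  fire out at step 6

3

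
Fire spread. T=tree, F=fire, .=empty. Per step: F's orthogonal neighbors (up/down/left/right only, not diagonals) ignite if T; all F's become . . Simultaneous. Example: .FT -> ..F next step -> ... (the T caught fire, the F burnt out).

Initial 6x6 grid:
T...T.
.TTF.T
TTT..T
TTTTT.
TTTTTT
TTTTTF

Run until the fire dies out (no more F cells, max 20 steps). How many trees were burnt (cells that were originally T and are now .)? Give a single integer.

Answer: 21

Derivation:
Step 1: +3 fires, +2 burnt (F count now 3)
Step 2: +4 fires, +3 burnt (F count now 4)
Step 3: +5 fires, +4 burnt (F count now 5)
Step 4: +5 fires, +5 burnt (F count now 5)
Step 5: +3 fires, +5 burnt (F count now 3)
Step 6: +1 fires, +3 burnt (F count now 1)
Step 7: +0 fires, +1 burnt (F count now 0)
Fire out after step 7
Initially T: 25, now '.': 32
Total burnt (originally-T cells now '.'): 21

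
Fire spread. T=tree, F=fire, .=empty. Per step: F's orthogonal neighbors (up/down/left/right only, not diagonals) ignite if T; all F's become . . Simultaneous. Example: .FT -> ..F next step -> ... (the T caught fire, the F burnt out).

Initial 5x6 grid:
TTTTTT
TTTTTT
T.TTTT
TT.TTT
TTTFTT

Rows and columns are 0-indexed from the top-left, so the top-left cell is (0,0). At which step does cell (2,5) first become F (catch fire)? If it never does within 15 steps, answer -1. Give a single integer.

Step 1: cell (2,5)='T' (+3 fires, +1 burnt)
Step 2: cell (2,5)='T' (+4 fires, +3 burnt)
Step 3: cell (2,5)='T' (+6 fires, +4 burnt)
Step 4: cell (2,5)='F' (+5 fires, +6 burnt)
  -> target ignites at step 4
Step 5: cell (2,5)='.' (+5 fires, +5 burnt)
Step 6: cell (2,5)='.' (+3 fires, +5 burnt)
Step 7: cell (2,5)='.' (+1 fires, +3 burnt)
Step 8: cell (2,5)='.' (+0 fires, +1 burnt)
  fire out at step 8

4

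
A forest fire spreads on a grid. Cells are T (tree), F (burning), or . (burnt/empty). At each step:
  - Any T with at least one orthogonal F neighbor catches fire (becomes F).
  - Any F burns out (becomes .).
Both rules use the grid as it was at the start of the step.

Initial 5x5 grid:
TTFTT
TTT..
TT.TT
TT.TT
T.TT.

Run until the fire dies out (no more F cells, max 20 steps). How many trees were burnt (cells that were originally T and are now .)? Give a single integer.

Answer: 12

Derivation:
Step 1: +3 fires, +1 burnt (F count now 3)
Step 2: +3 fires, +3 burnt (F count now 3)
Step 3: +2 fires, +3 burnt (F count now 2)
Step 4: +2 fires, +2 burnt (F count now 2)
Step 5: +1 fires, +2 burnt (F count now 1)
Step 6: +1 fires, +1 burnt (F count now 1)
Step 7: +0 fires, +1 burnt (F count now 0)
Fire out after step 7
Initially T: 18, now '.': 19
Total burnt (originally-T cells now '.'): 12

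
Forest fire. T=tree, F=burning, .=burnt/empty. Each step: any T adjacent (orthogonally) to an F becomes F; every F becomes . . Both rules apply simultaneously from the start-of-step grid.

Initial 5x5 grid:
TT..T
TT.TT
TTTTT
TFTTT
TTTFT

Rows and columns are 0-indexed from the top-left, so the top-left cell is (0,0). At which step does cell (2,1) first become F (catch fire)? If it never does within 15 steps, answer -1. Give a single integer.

Step 1: cell (2,1)='F' (+7 fires, +2 burnt)
  -> target ignites at step 1
Step 2: cell (2,1)='.' (+6 fires, +7 burnt)
Step 3: cell (2,1)='.' (+4 fires, +6 burnt)
Step 4: cell (2,1)='.' (+2 fires, +4 burnt)
Step 5: cell (2,1)='.' (+1 fires, +2 burnt)
Step 6: cell (2,1)='.' (+0 fires, +1 burnt)
  fire out at step 6

1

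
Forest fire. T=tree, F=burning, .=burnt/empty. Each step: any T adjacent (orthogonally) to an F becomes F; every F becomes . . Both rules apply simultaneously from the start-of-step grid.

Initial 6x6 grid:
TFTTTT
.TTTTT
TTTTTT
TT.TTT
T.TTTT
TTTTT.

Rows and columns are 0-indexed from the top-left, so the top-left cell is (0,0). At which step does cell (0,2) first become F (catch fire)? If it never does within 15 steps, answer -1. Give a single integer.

Step 1: cell (0,2)='F' (+3 fires, +1 burnt)
  -> target ignites at step 1
Step 2: cell (0,2)='.' (+3 fires, +3 burnt)
Step 3: cell (0,2)='.' (+5 fires, +3 burnt)
Step 4: cell (0,2)='.' (+4 fires, +5 burnt)
Step 5: cell (0,2)='.' (+4 fires, +4 burnt)
Step 6: cell (0,2)='.' (+4 fires, +4 burnt)
Step 7: cell (0,2)='.' (+5 fires, +4 burnt)
Step 8: cell (0,2)='.' (+3 fires, +5 burnt)
Step 9: cell (0,2)='.' (+0 fires, +3 burnt)
  fire out at step 9

1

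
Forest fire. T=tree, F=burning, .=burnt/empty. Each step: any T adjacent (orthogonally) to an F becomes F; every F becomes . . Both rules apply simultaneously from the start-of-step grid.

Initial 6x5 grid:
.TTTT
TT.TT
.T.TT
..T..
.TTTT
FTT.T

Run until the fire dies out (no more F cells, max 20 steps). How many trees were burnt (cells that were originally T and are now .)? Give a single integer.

Step 1: +1 fires, +1 burnt (F count now 1)
Step 2: +2 fires, +1 burnt (F count now 2)
Step 3: +1 fires, +2 burnt (F count now 1)
Step 4: +2 fires, +1 burnt (F count now 2)
Step 5: +1 fires, +2 burnt (F count now 1)
Step 6: +1 fires, +1 burnt (F count now 1)
Step 7: +0 fires, +1 burnt (F count now 0)
Fire out after step 7
Initially T: 19, now '.': 19
Total burnt (originally-T cells now '.'): 8

Answer: 8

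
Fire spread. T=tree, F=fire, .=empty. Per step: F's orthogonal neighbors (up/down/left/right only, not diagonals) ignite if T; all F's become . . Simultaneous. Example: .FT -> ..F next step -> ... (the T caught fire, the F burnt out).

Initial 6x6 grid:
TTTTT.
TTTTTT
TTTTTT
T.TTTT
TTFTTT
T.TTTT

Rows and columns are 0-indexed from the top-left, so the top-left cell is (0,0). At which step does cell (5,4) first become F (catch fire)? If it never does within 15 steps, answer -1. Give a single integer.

Step 1: cell (5,4)='T' (+4 fires, +1 burnt)
Step 2: cell (5,4)='T' (+5 fires, +4 burnt)
Step 3: cell (5,4)='F' (+8 fires, +5 burnt)
  -> target ignites at step 3
Step 4: cell (5,4)='.' (+7 fires, +8 burnt)
Step 5: cell (5,4)='.' (+5 fires, +7 burnt)
Step 6: cell (5,4)='.' (+3 fires, +5 burnt)
Step 7: cell (5,4)='.' (+0 fires, +3 burnt)
  fire out at step 7

3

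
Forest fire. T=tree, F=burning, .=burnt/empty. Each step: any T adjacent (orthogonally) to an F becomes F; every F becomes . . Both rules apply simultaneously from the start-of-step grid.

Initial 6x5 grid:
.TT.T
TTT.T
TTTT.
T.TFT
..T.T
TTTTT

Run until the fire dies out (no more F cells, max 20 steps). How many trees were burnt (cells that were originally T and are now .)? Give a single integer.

Step 1: +3 fires, +1 burnt (F count now 3)
Step 2: +3 fires, +3 burnt (F count now 3)
Step 3: +4 fires, +3 burnt (F count now 4)
Step 4: +5 fires, +4 burnt (F count now 5)
Step 5: +4 fires, +5 burnt (F count now 4)
Step 6: +0 fires, +4 burnt (F count now 0)
Fire out after step 6
Initially T: 21, now '.': 28
Total burnt (originally-T cells now '.'): 19

Answer: 19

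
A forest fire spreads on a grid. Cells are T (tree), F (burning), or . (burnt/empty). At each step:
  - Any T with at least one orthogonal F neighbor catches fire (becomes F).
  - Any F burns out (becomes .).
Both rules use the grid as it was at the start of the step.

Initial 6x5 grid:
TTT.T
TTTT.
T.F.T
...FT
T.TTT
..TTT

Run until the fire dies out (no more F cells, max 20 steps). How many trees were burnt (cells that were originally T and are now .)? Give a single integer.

Step 1: +3 fires, +2 burnt (F count now 3)
Step 2: +7 fires, +3 burnt (F count now 7)
Step 3: +4 fires, +7 burnt (F count now 4)
Step 4: +2 fires, +4 burnt (F count now 2)
Step 5: +0 fires, +2 burnt (F count now 0)
Fire out after step 5
Initially T: 18, now '.': 28
Total burnt (originally-T cells now '.'): 16

Answer: 16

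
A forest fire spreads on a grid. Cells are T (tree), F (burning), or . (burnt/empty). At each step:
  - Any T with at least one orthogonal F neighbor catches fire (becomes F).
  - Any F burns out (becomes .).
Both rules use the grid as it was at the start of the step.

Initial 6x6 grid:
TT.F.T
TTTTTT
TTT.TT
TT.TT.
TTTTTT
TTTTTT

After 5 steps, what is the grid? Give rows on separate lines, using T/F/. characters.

Step 1: 1 trees catch fire, 1 burn out
  TT...T
  TTTFTT
  TTT.TT
  TT.TT.
  TTTTTT
  TTTTTT
Step 2: 2 trees catch fire, 1 burn out
  TT...T
  TTF.FT
  TTT.TT
  TT.TT.
  TTTTTT
  TTTTTT
Step 3: 4 trees catch fire, 2 burn out
  TT...T
  TF...F
  TTF.FT
  TT.TT.
  TTTTTT
  TTTTTT
Step 4: 6 trees catch fire, 4 burn out
  TF...F
  F.....
  TF...F
  TT.TF.
  TTTTTT
  TTTTTT
Step 5: 5 trees catch fire, 6 burn out
  F.....
  ......
  F.....
  TF.F..
  TTTTFT
  TTTTTT

F.....
......
F.....
TF.F..
TTTTFT
TTTTTT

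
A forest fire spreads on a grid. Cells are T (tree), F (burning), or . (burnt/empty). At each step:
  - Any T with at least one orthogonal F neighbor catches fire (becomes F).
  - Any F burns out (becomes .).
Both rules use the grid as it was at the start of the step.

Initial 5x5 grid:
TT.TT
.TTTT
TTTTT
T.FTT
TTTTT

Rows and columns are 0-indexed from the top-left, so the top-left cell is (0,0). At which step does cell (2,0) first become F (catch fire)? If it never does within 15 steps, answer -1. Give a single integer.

Step 1: cell (2,0)='T' (+3 fires, +1 burnt)
Step 2: cell (2,0)='T' (+6 fires, +3 burnt)
Step 3: cell (2,0)='F' (+6 fires, +6 burnt)
  -> target ignites at step 3
Step 4: cell (2,0)='.' (+4 fires, +6 burnt)
Step 5: cell (2,0)='.' (+2 fires, +4 burnt)
Step 6: cell (2,0)='.' (+0 fires, +2 burnt)
  fire out at step 6

3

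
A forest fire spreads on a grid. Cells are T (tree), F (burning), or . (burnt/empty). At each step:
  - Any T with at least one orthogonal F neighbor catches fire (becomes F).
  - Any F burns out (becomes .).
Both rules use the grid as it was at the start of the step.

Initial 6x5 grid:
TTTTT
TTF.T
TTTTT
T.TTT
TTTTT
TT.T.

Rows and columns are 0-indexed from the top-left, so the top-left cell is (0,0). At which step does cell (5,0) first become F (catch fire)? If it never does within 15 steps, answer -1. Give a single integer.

Step 1: cell (5,0)='T' (+3 fires, +1 burnt)
Step 2: cell (5,0)='T' (+6 fires, +3 burnt)
Step 3: cell (5,0)='T' (+6 fires, +6 burnt)
Step 4: cell (5,0)='T' (+5 fires, +6 burnt)
Step 5: cell (5,0)='T' (+4 fires, +5 burnt)
Step 6: cell (5,0)='F' (+1 fires, +4 burnt)
  -> target ignites at step 6
Step 7: cell (5,0)='.' (+0 fires, +1 burnt)
  fire out at step 7

6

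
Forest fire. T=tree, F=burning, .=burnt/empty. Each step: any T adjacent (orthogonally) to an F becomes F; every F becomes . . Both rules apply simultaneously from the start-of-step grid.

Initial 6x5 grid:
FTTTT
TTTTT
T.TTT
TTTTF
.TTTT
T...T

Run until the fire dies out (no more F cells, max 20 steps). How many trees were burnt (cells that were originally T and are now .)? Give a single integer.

Step 1: +5 fires, +2 burnt (F count now 5)
Step 2: +8 fires, +5 burnt (F count now 8)
Step 3: +8 fires, +8 burnt (F count now 8)
Step 4: +1 fires, +8 burnt (F count now 1)
Step 5: +0 fires, +1 burnt (F count now 0)
Fire out after step 5
Initially T: 23, now '.': 29
Total burnt (originally-T cells now '.'): 22

Answer: 22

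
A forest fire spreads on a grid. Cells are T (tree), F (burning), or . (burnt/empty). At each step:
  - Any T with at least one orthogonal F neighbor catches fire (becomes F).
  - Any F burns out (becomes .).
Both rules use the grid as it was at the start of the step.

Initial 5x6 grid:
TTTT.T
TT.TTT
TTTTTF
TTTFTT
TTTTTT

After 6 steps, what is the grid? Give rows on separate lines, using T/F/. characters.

Step 1: 7 trees catch fire, 2 burn out
  TTTT.T
  TT.TTF
  TTTFF.
  TTF.FF
  TTTFTT
Step 2: 8 trees catch fire, 7 burn out
  TTTT.F
  TT.FF.
  TTF...
  TF....
  TTF.FF
Step 3: 4 trees catch fire, 8 burn out
  TTTF..
  TT....
  TF....
  F.....
  TF....
Step 4: 4 trees catch fire, 4 burn out
  TTF...
  TF....
  F.....
  ......
  F.....
Step 5: 2 trees catch fire, 4 burn out
  TF....
  F.....
  ......
  ......
  ......
Step 6: 1 trees catch fire, 2 burn out
  F.....
  ......
  ......
  ......
  ......

F.....
......
......
......
......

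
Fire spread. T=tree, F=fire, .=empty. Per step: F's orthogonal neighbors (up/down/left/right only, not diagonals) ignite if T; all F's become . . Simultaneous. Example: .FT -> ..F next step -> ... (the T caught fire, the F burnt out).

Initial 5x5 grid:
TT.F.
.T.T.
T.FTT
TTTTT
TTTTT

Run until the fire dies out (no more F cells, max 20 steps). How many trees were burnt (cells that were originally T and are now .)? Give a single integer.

Step 1: +3 fires, +2 burnt (F count now 3)
Step 2: +4 fires, +3 burnt (F count now 4)
Step 3: +4 fires, +4 burnt (F count now 4)
Step 4: +3 fires, +4 burnt (F count now 3)
Step 5: +0 fires, +3 burnt (F count now 0)
Fire out after step 5
Initially T: 17, now '.': 22
Total burnt (originally-T cells now '.'): 14

Answer: 14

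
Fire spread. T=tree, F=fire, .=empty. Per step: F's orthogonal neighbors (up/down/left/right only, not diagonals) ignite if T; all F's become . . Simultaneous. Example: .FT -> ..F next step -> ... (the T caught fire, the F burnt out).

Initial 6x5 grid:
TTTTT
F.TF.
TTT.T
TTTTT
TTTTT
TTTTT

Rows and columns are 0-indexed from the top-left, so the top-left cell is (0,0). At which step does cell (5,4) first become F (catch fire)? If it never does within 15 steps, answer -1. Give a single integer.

Step 1: cell (5,4)='T' (+4 fires, +2 burnt)
Step 2: cell (5,4)='T' (+6 fires, +4 burnt)
Step 3: cell (5,4)='T' (+3 fires, +6 burnt)
Step 4: cell (5,4)='T' (+4 fires, +3 burnt)
Step 5: cell (5,4)='T' (+4 fires, +4 burnt)
Step 6: cell (5,4)='T' (+3 fires, +4 burnt)
Step 7: cell (5,4)='F' (+1 fires, +3 burnt)
  -> target ignites at step 7
Step 8: cell (5,4)='.' (+0 fires, +1 burnt)
  fire out at step 8

7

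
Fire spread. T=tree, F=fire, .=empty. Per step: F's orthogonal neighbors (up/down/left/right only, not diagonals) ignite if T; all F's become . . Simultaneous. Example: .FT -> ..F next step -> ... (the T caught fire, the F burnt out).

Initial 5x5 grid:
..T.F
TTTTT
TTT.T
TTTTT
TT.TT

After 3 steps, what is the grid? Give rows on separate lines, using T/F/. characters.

Step 1: 1 trees catch fire, 1 burn out
  ..T..
  TTTTF
  TTT.T
  TTTTT
  TT.TT
Step 2: 2 trees catch fire, 1 burn out
  ..T..
  TTTF.
  TTT.F
  TTTTT
  TT.TT
Step 3: 2 trees catch fire, 2 burn out
  ..T..
  TTF..
  TTT..
  TTTTF
  TT.TT

..T..
TTF..
TTT..
TTTTF
TT.TT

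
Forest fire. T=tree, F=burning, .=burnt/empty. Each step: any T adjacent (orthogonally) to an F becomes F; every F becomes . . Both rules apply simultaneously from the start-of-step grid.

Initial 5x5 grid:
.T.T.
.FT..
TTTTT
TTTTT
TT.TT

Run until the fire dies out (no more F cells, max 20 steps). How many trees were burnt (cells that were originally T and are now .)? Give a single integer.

Step 1: +3 fires, +1 burnt (F count now 3)
Step 2: +3 fires, +3 burnt (F count now 3)
Step 3: +4 fires, +3 burnt (F count now 4)
Step 4: +3 fires, +4 burnt (F count now 3)
Step 5: +2 fires, +3 burnt (F count now 2)
Step 6: +1 fires, +2 burnt (F count now 1)
Step 7: +0 fires, +1 burnt (F count now 0)
Fire out after step 7
Initially T: 17, now '.': 24
Total burnt (originally-T cells now '.'): 16

Answer: 16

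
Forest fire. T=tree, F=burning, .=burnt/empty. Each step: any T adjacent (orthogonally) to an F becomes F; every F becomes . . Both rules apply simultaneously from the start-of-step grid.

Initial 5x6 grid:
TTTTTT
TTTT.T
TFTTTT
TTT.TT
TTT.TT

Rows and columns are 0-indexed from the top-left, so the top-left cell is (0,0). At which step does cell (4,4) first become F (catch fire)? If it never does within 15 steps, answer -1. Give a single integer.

Step 1: cell (4,4)='T' (+4 fires, +1 burnt)
Step 2: cell (4,4)='T' (+7 fires, +4 burnt)
Step 3: cell (4,4)='T' (+6 fires, +7 burnt)
Step 4: cell (4,4)='T' (+3 fires, +6 burnt)
Step 5: cell (4,4)='F' (+4 fires, +3 burnt)
  -> target ignites at step 5
Step 6: cell (4,4)='.' (+2 fires, +4 burnt)
Step 7: cell (4,4)='.' (+0 fires, +2 burnt)
  fire out at step 7

5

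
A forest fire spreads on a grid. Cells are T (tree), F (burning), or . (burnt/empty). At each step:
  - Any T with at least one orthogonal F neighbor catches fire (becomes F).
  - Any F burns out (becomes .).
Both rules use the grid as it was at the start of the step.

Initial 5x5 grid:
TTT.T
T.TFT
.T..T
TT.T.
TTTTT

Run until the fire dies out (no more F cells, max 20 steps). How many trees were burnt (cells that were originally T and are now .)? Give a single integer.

Answer: 8

Derivation:
Step 1: +2 fires, +1 burnt (F count now 2)
Step 2: +3 fires, +2 burnt (F count now 3)
Step 3: +1 fires, +3 burnt (F count now 1)
Step 4: +1 fires, +1 burnt (F count now 1)
Step 5: +1 fires, +1 burnt (F count now 1)
Step 6: +0 fires, +1 burnt (F count now 0)
Fire out after step 6
Initially T: 17, now '.': 16
Total burnt (originally-T cells now '.'): 8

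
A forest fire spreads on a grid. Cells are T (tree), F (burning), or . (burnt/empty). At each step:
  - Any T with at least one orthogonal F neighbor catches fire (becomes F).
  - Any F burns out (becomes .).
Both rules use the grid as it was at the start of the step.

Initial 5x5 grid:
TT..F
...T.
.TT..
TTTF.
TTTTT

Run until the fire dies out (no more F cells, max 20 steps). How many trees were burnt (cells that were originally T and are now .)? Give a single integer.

Answer: 10

Derivation:
Step 1: +2 fires, +2 burnt (F count now 2)
Step 2: +4 fires, +2 burnt (F count now 4)
Step 3: +3 fires, +4 burnt (F count now 3)
Step 4: +1 fires, +3 burnt (F count now 1)
Step 5: +0 fires, +1 burnt (F count now 0)
Fire out after step 5
Initially T: 13, now '.': 22
Total burnt (originally-T cells now '.'): 10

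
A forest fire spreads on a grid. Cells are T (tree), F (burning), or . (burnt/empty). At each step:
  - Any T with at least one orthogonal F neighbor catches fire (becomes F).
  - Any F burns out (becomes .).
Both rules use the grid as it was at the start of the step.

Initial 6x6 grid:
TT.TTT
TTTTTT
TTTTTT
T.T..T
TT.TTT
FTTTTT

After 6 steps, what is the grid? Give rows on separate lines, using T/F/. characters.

Step 1: 2 trees catch fire, 1 burn out
  TT.TTT
  TTTTTT
  TTTTTT
  T.T..T
  FT.TTT
  .FTTTT
Step 2: 3 trees catch fire, 2 burn out
  TT.TTT
  TTTTTT
  TTTTTT
  F.T..T
  .F.TTT
  ..FTTT
Step 3: 2 trees catch fire, 3 burn out
  TT.TTT
  TTTTTT
  FTTTTT
  ..T..T
  ...TTT
  ...FTT
Step 4: 4 trees catch fire, 2 burn out
  TT.TTT
  FTTTTT
  .FTTTT
  ..T..T
  ...FTT
  ....FT
Step 5: 5 trees catch fire, 4 burn out
  FT.TTT
  .FTTTT
  ..FTTT
  ..T..T
  ....FT
  .....F
Step 6: 5 trees catch fire, 5 burn out
  .F.TTT
  ..FTTT
  ...FTT
  ..F..T
  .....F
  ......

.F.TTT
..FTTT
...FTT
..F..T
.....F
......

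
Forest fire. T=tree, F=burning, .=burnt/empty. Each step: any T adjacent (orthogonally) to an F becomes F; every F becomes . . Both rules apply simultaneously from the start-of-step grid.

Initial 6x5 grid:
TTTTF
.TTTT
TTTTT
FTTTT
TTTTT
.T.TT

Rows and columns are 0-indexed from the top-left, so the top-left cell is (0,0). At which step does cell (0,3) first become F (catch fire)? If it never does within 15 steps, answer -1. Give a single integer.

Step 1: cell (0,3)='F' (+5 fires, +2 burnt)
  -> target ignites at step 1
Step 2: cell (0,3)='.' (+6 fires, +5 burnt)
Step 3: cell (0,3)='.' (+9 fires, +6 burnt)
Step 4: cell (0,3)='.' (+3 fires, +9 burnt)
Step 5: cell (0,3)='.' (+2 fires, +3 burnt)
Step 6: cell (0,3)='.' (+0 fires, +2 burnt)
  fire out at step 6

1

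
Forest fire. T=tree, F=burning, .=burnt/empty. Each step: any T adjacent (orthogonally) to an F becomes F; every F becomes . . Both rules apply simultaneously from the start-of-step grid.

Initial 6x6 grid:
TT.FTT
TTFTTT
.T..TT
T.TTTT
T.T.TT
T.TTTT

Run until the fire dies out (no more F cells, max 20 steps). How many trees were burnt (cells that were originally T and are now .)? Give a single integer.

Step 1: +3 fires, +2 burnt (F count now 3)
Step 2: +5 fires, +3 burnt (F count now 5)
Step 3: +3 fires, +5 burnt (F count now 3)
Step 4: +2 fires, +3 burnt (F count now 2)
Step 5: +3 fires, +2 burnt (F count now 3)
Step 6: +3 fires, +3 burnt (F count now 3)
Step 7: +3 fires, +3 burnt (F count now 3)
Step 8: +1 fires, +3 burnt (F count now 1)
Step 9: +0 fires, +1 burnt (F count now 0)
Fire out after step 9
Initially T: 26, now '.': 33
Total burnt (originally-T cells now '.'): 23

Answer: 23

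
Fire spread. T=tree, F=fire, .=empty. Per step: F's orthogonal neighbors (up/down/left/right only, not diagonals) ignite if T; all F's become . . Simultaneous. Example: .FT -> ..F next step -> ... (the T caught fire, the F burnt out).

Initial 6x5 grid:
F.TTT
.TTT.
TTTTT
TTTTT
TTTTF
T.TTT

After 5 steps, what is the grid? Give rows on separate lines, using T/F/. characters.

Step 1: 3 trees catch fire, 2 burn out
  ..TTT
  .TTT.
  TTTTT
  TTTTF
  TTTF.
  T.TTF
Step 2: 4 trees catch fire, 3 burn out
  ..TTT
  .TTT.
  TTTTF
  TTTF.
  TTF..
  T.TF.
Step 3: 4 trees catch fire, 4 burn out
  ..TTT
  .TTT.
  TTTF.
  TTF..
  TF...
  T.F..
Step 4: 4 trees catch fire, 4 burn out
  ..TTT
  .TTF.
  TTF..
  TF...
  F....
  T....
Step 5: 5 trees catch fire, 4 burn out
  ..TFT
  .TF..
  TF...
  F....
  .....
  F....

..TFT
.TF..
TF...
F....
.....
F....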